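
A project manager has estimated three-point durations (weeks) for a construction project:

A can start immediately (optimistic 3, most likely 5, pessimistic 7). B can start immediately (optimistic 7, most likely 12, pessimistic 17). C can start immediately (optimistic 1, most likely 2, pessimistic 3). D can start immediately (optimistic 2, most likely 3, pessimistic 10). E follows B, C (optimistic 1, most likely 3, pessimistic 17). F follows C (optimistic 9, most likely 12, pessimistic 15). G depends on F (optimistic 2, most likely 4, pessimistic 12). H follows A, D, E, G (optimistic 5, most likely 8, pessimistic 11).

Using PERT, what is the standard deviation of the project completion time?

2.21 weeks

te_A = (3 + 4·5 + 7)/6 = 30/6 = 5; σ²_A = ((7−3)/6)² = 0.444
te_B = (7 + 4·12 + 17)/6 = 72/6 = 12; σ²_B = ((17−7)/6)² = 2.778
te_C = (1 + 4·2 + 3)/6 = 12/6 = 2; σ²_C = ((3−1)/6)² = 0.111
te_D = (2 + 4·3 + 10)/6 = 24/6 = 4; σ²_D = ((10−2)/6)² = 1.778
te_E = (1 + 4·3 + 17)/6 = 30/6 = 5; σ²_E = ((17−1)/6)² = 7.111
te_F = (9 + 4·12 + 15)/6 = 72/6 = 12; σ²_F = ((15−9)/6)² = 1.000
te_G = (2 + 4·4 + 12)/6 = 30/6 = 5; σ²_G = ((12−2)/6)² = 2.778
te_H = (5 + 4·8 + 11)/6 = 48/6 = 8; σ²_H = ((11−5)/6)² = 1.000

Forward pass:
ES_A = 0; EF_A = 5
ES_B = 0; EF_B = 12
ES_C = 0; EF_C = 2
ES_D = 0; EF_D = 4
ES_E = max(EF_B=12, EF_C=2) = 12; EF_E = 12+5 = 17
ES_F = 2; EF_F = 2+12 = 14
ES_G = 14; EF_G = 14+5 = 19
ES_H = max(EF_A=5, EF_D=4, EF_E=17, EF_G=19) = 19; EF_H = 19+8 = 27
Expected project duration μ = 27 weeks. Critical path: C → F → G → H.

Variance along critical path = 0.111 + 1.000 + 2.778 + 1.000 = 4.889
σ = √4.889 = 2.211 weeks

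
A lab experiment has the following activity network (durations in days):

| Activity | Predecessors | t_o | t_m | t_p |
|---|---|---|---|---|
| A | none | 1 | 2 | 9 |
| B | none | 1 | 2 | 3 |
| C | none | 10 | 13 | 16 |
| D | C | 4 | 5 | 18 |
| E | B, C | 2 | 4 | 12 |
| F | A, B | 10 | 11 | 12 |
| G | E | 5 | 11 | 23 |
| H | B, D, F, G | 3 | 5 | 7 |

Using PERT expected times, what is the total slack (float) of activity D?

te_A = (1 + 4·2 + 9)/6 = 18/6 = 3
te_B = (1 + 4·2 + 3)/6 = 12/6 = 2
te_C = (10 + 4·13 + 16)/6 = 78/6 = 13
te_D = (4 + 4·5 + 18)/6 = 42/6 = 7
te_E = (2 + 4·4 + 12)/6 = 30/6 = 5
te_F = (10 + 4·11 + 12)/6 = 66/6 = 11
te_G = (5 + 4·11 + 23)/6 = 72/6 = 12
te_H = (3 + 4·5 + 7)/6 = 30/6 = 5

Forward pass:
ES_A = 0; EF_A = 3
ES_B = 0; EF_B = 2
ES_C = 0; EF_C = 13
ES_D = 13; EF_D = 13+7 = 20
ES_E = max(EF_B=2, EF_C=13) = 13; EF_E = 13+5 = 18
ES_F = max(EF_A=3, EF_B=2) = 3; EF_F = 3+11 = 14
ES_G = 18; EF_G = 18+12 = 30
ES_H = max(EF_B=2, EF_D=20, EF_F=14, EF_G=30) = 30; EF_H = 30+5 = 35
Expected project duration μ = 35 days. Critical path: C → E → G → H.

Backward pass:
LF_H = 35; LS_H = 35−5 = 30
LF_G = LS_H = 30; LS_G = 30−12 = 18
LF_F = LS_H = 30; LS_F = 30−11 = 19
LF_E = LS_G = 18; LS_E = 18−5 = 13
LF_D = LS_H = 30; LS_D = 30−7 = 23
LF_C = min(LS_D=23, LS_E=13) = 13; LS_C = 13−13 = 0
LF_B = min(LS_E=13, LS_F=19, LS_H=30) = 13; LS_B = 13−2 = 11
LF_A = LS_F = 19; LS_A = 19−3 = 16
Slack_D = LS_D − ES_D = 23 − 13 = 10

10 days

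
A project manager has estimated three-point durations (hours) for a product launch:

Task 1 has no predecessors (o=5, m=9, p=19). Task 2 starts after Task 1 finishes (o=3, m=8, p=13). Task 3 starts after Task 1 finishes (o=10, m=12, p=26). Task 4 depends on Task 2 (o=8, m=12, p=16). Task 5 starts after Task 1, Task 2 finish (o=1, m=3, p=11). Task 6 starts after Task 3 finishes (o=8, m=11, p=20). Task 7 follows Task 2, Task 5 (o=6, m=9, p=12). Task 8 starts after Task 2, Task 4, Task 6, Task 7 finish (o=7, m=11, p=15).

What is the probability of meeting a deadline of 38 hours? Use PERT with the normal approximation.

te_Task 1 = (5 + 4·9 + 19)/6 = 60/6 = 10; σ²_Task 1 = ((19−5)/6)² = 5.444
te_Task 2 = (3 + 4·8 + 13)/6 = 48/6 = 8; σ²_Task 2 = ((13−3)/6)² = 2.778
te_Task 3 = (10 + 4·12 + 26)/6 = 84/6 = 14; σ²_Task 3 = ((26−10)/6)² = 7.111
te_Task 4 = (8 + 4·12 + 16)/6 = 72/6 = 12; σ²_Task 4 = ((16−8)/6)² = 1.778
te_Task 5 = (1 + 4·3 + 11)/6 = 24/6 = 4; σ²_Task 5 = ((11−1)/6)² = 2.778
te_Task 6 = (8 + 4·11 + 20)/6 = 72/6 = 12; σ²_Task 6 = ((20−8)/6)² = 4.000
te_Task 7 = (6 + 4·9 + 12)/6 = 54/6 = 9; σ²_Task 7 = ((12−6)/6)² = 1.000
te_Task 8 = (7 + 4·11 + 15)/6 = 66/6 = 11; σ²_Task 8 = ((15−7)/6)² = 1.778

Forward pass:
ES_Task 1 = 0; EF_Task 1 = 10
ES_Task 2 = 10; EF_Task 2 = 10+8 = 18
ES_Task 3 = 10; EF_Task 3 = 10+14 = 24
ES_Task 4 = 18; EF_Task 4 = 18+12 = 30
ES_Task 5 = max(EF_Task 1=10, EF_Task 2=18) = 18; EF_Task 5 = 18+4 = 22
ES_Task 6 = 24; EF_Task 6 = 24+12 = 36
ES_Task 7 = max(EF_Task 2=18, EF_Task 5=22) = 22; EF_Task 7 = 22+9 = 31
ES_Task 8 = max(EF_Task 2=18, EF_Task 4=30, EF_Task 6=36, EF_Task 7=31) = 36; EF_Task 8 = 36+11 = 47
Expected project duration μ = 47 hours. Critical path: Task 1 → Task 3 → Task 6 → Task 8.

Variance along critical path = 5.444 + 7.111 + 4.000 + 1.778 = 18.333; σ = √18.333 = 4.282 hours.
Z = (38 − 47) / 4.282 = -2.102
P(T ≤ 38) = Φ(-2.102) ≈ 0.018

0.018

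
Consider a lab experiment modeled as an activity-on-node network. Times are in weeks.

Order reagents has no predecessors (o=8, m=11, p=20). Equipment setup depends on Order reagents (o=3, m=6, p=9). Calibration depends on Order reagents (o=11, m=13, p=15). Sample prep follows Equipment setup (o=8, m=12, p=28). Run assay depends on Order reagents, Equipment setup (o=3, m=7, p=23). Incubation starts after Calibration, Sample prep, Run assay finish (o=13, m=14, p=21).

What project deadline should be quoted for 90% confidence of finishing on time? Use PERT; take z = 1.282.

52.4 weeks

te_Order reagents = (8 + 4·11 + 20)/6 = 72/6 = 12; σ²_Order reagents = ((20−8)/6)² = 4.000
te_Equipment setup = (3 + 4·6 + 9)/6 = 36/6 = 6; σ²_Equipment setup = ((9−3)/6)² = 1.000
te_Calibration = (11 + 4·13 + 15)/6 = 78/6 = 13; σ²_Calibration = ((15−11)/6)² = 0.444
te_Sample prep = (8 + 4·12 + 28)/6 = 84/6 = 14; σ²_Sample prep = ((28−8)/6)² = 11.111
te_Run assay = (3 + 4·7 + 23)/6 = 54/6 = 9; σ²_Run assay = ((23−3)/6)² = 11.111
te_Incubation = (13 + 4·14 + 21)/6 = 90/6 = 15; σ²_Incubation = ((21−13)/6)² = 1.778

Forward pass:
ES_Order reagents = 0; EF_Order reagents = 12
ES_Equipment setup = 12; EF_Equipment setup = 12+6 = 18
ES_Calibration = 12; EF_Calibration = 12+13 = 25
ES_Sample prep = 18; EF_Sample prep = 18+14 = 32
ES_Run assay = max(EF_Order reagents=12, EF_Equipment setup=18) = 18; EF_Run assay = 18+9 = 27
ES_Incubation = max(EF_Calibration=25, EF_Sample prep=32, EF_Run assay=27) = 32; EF_Incubation = 32+15 = 47
Expected project duration μ = 47 weeks. Critical path: Order reagents → Equipment setup → Sample prep → Incubation.

Variance along critical path = 4.000 + 1.000 + 11.111 + 1.778 = 17.889; σ = 4.230 weeks.
D = μ + z·σ = 47 + 1.282·4.230 = 52.4 weeks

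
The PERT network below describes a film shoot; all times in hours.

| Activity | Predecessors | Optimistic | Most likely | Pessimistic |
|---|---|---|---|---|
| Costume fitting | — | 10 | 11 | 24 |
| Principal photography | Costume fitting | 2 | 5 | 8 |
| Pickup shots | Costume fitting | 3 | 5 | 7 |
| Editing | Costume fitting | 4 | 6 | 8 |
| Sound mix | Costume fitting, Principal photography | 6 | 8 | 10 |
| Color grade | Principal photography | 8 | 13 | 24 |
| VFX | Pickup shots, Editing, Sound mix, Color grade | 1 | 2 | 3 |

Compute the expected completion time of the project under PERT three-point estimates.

te_Costume fitting = (10 + 4·11 + 24)/6 = 78/6 = 13
te_Principal photography = (2 + 4·5 + 8)/6 = 30/6 = 5
te_Pickup shots = (3 + 4·5 + 7)/6 = 30/6 = 5
te_Editing = (4 + 4·6 + 8)/6 = 36/6 = 6
te_Sound mix = (6 + 4·8 + 10)/6 = 48/6 = 8
te_Color grade = (8 + 4·13 + 24)/6 = 84/6 = 14
te_VFX = (1 + 4·2 + 3)/6 = 12/6 = 2

Forward pass:
ES_Costume fitting = 0; EF_Costume fitting = 13
ES_Principal photography = 13; EF_Principal photography = 13+5 = 18
ES_Pickup shots = 13; EF_Pickup shots = 13+5 = 18
ES_Editing = 13; EF_Editing = 13+6 = 19
ES_Sound mix = max(EF_Costume fitting=13, EF_Principal photography=18) = 18; EF_Sound mix = 18+8 = 26
ES_Color grade = 18; EF_Color grade = 18+14 = 32
ES_VFX = max(EF_Pickup shots=18, EF_Editing=19, EF_Sound mix=26, EF_Color grade=32) = 32; EF_VFX = 32+2 = 34
Expected project duration μ = 34 hours. Critical path: Costume fitting → Principal photography → Color grade → VFX.

34 hours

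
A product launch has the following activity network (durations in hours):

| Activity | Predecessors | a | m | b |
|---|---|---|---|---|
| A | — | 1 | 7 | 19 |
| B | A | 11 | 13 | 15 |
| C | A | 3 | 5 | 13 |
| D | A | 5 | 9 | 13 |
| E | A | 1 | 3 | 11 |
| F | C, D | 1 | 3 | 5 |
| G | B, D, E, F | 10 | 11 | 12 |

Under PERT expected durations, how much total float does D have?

1 hours

te_A = (1 + 4·7 + 19)/6 = 48/6 = 8
te_B = (11 + 4·13 + 15)/6 = 78/6 = 13
te_C = (3 + 4·5 + 13)/6 = 36/6 = 6
te_D = (5 + 4·9 + 13)/6 = 54/6 = 9
te_E = (1 + 4·3 + 11)/6 = 24/6 = 4
te_F = (1 + 4·3 + 5)/6 = 18/6 = 3
te_G = (10 + 4·11 + 12)/6 = 66/6 = 11

Forward pass:
ES_A = 0; EF_A = 8
ES_B = 8; EF_B = 8+13 = 21
ES_C = 8; EF_C = 8+6 = 14
ES_D = 8; EF_D = 8+9 = 17
ES_E = 8; EF_E = 8+4 = 12
ES_F = max(EF_C=14, EF_D=17) = 17; EF_F = 17+3 = 20
ES_G = max(EF_B=21, EF_D=17, EF_E=12, EF_F=20) = 21; EF_G = 21+11 = 32
Expected project duration μ = 32 hours. Critical path: A → B → G.

Backward pass:
LF_G = 32; LS_G = 32−11 = 21
LF_F = LS_G = 21; LS_F = 21−3 = 18
LF_E = LS_G = 21; LS_E = 21−4 = 17
LF_D = min(LS_F=18, LS_G=21) = 18; LS_D = 18−9 = 9
LF_C = LS_F = 18; LS_C = 18−6 = 12
LF_B = LS_G = 21; LS_B = 21−13 = 8
LF_A = min(LS_B=8, LS_C=12, LS_D=9, LS_E=17) = 8; LS_A = 8−8 = 0
Slack_D = LS_D − ES_D = 9 − 8 = 1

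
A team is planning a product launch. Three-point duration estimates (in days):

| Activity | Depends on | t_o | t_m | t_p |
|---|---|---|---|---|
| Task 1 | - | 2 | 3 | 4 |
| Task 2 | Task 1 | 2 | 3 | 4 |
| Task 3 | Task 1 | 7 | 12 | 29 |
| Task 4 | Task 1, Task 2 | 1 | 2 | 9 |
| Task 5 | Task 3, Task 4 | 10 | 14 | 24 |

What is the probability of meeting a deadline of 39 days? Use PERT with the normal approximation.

0.946

te_Task 1 = (2 + 4·3 + 4)/6 = 18/6 = 3; σ²_Task 1 = ((4−2)/6)² = 0.111
te_Task 2 = (2 + 4·3 + 4)/6 = 18/6 = 3; σ²_Task 2 = ((4−2)/6)² = 0.111
te_Task 3 = (7 + 4·12 + 29)/6 = 84/6 = 14; σ²_Task 3 = ((29−7)/6)² = 13.444
te_Task 4 = (1 + 4·2 + 9)/6 = 18/6 = 3; σ²_Task 4 = ((9−1)/6)² = 1.778
te_Task 5 = (10 + 4·14 + 24)/6 = 90/6 = 15; σ²_Task 5 = ((24−10)/6)² = 5.444

Forward pass:
ES_Task 1 = 0; EF_Task 1 = 3
ES_Task 2 = 3; EF_Task 2 = 3+3 = 6
ES_Task 3 = 3; EF_Task 3 = 3+14 = 17
ES_Task 4 = max(EF_Task 1=3, EF_Task 2=6) = 6; EF_Task 4 = 6+3 = 9
ES_Task 5 = max(EF_Task 3=17, EF_Task 4=9) = 17; EF_Task 5 = 17+15 = 32
Expected project duration μ = 32 days. Critical path: Task 1 → Task 3 → Task 5.

Variance along critical path = 0.111 + 13.444 + 5.444 = 19.000; σ = √19.000 = 4.359 days.
Z = (39 − 32) / 4.359 = 1.606
P(T ≤ 39) = Φ(1.606) ≈ 0.946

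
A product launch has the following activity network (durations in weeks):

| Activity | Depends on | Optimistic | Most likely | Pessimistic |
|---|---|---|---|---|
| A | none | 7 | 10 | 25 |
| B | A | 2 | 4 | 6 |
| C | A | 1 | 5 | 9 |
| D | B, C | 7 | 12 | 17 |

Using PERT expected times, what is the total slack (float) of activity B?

1 weeks

te_A = (7 + 4·10 + 25)/6 = 72/6 = 12
te_B = (2 + 4·4 + 6)/6 = 24/6 = 4
te_C = (1 + 4·5 + 9)/6 = 30/6 = 5
te_D = (7 + 4·12 + 17)/6 = 72/6 = 12

Forward pass:
ES_A = 0; EF_A = 12
ES_B = 12; EF_B = 12+4 = 16
ES_C = 12; EF_C = 12+5 = 17
ES_D = max(EF_B=16, EF_C=17) = 17; EF_D = 17+12 = 29
Expected project duration μ = 29 weeks. Critical path: A → C → D.

Backward pass:
LF_D = 29; LS_D = 29−12 = 17
LF_C = LS_D = 17; LS_C = 17−5 = 12
LF_B = LS_D = 17; LS_B = 17−4 = 13
LF_A = min(LS_B=13, LS_C=12) = 12; LS_A = 12−12 = 0
Slack_B = LS_B − ES_B = 13 − 12 = 1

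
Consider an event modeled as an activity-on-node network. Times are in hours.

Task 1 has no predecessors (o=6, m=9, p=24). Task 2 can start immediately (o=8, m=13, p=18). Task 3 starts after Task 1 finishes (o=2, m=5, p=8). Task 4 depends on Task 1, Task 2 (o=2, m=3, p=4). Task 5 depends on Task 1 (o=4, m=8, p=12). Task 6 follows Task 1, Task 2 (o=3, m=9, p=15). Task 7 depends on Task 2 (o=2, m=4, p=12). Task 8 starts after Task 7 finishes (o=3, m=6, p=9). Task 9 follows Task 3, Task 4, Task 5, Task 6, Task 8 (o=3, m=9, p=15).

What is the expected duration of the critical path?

33 hours

te_Task 1 = (6 + 4·9 + 24)/6 = 66/6 = 11
te_Task 2 = (8 + 4·13 + 18)/6 = 78/6 = 13
te_Task 3 = (2 + 4·5 + 8)/6 = 30/6 = 5
te_Task 4 = (2 + 4·3 + 4)/6 = 18/6 = 3
te_Task 5 = (4 + 4·8 + 12)/6 = 48/6 = 8
te_Task 6 = (3 + 4·9 + 15)/6 = 54/6 = 9
te_Task 7 = (2 + 4·4 + 12)/6 = 30/6 = 5
te_Task 8 = (3 + 4·6 + 9)/6 = 36/6 = 6
te_Task 9 = (3 + 4·9 + 15)/6 = 54/6 = 9

Forward pass:
ES_Task 1 = 0; EF_Task 1 = 11
ES_Task 2 = 0; EF_Task 2 = 13
ES_Task 3 = 11; EF_Task 3 = 11+5 = 16
ES_Task 4 = max(EF_Task 1=11, EF_Task 2=13) = 13; EF_Task 4 = 13+3 = 16
ES_Task 5 = 11; EF_Task 5 = 11+8 = 19
ES_Task 6 = max(EF_Task 1=11, EF_Task 2=13) = 13; EF_Task 6 = 13+9 = 22
ES_Task 7 = 13; EF_Task 7 = 13+5 = 18
ES_Task 8 = 18; EF_Task 8 = 18+6 = 24
ES_Task 9 = max(EF_Task 3=16, EF_Task 4=16, EF_Task 5=19, EF_Task 6=22, EF_Task 8=24) = 24; EF_Task 9 = 24+9 = 33
Expected project duration μ = 33 hours. Critical path: Task 2 → Task 7 → Task 8 → Task 9.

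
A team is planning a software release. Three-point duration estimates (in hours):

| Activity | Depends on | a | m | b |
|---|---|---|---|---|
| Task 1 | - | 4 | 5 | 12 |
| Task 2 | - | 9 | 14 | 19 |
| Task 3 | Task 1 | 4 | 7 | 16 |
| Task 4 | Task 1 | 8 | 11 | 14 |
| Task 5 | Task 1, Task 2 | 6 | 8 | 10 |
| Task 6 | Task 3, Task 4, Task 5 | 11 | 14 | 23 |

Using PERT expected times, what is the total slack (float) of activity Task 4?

5 hours

te_Task 1 = (4 + 4·5 + 12)/6 = 36/6 = 6
te_Task 2 = (9 + 4·14 + 19)/6 = 84/6 = 14
te_Task 3 = (4 + 4·7 + 16)/6 = 48/6 = 8
te_Task 4 = (8 + 4·11 + 14)/6 = 66/6 = 11
te_Task 5 = (6 + 4·8 + 10)/6 = 48/6 = 8
te_Task 6 = (11 + 4·14 + 23)/6 = 90/6 = 15

Forward pass:
ES_Task 1 = 0; EF_Task 1 = 6
ES_Task 2 = 0; EF_Task 2 = 14
ES_Task 3 = 6; EF_Task 3 = 6+8 = 14
ES_Task 4 = 6; EF_Task 4 = 6+11 = 17
ES_Task 5 = max(EF_Task 1=6, EF_Task 2=14) = 14; EF_Task 5 = 14+8 = 22
ES_Task 6 = max(EF_Task 3=14, EF_Task 4=17, EF_Task 5=22) = 22; EF_Task 6 = 22+15 = 37
Expected project duration μ = 37 hours. Critical path: Task 2 → Task 5 → Task 6.

Backward pass:
LF_Task 6 = 37; LS_Task 6 = 37−15 = 22
LF_Task 5 = LS_Task 6 = 22; LS_Task 5 = 22−8 = 14
LF_Task 4 = LS_Task 6 = 22; LS_Task 4 = 22−11 = 11
LF_Task 3 = LS_Task 6 = 22; LS_Task 3 = 22−8 = 14
LF_Task 2 = LS_Task 5 = 14; LS_Task 2 = 14−14 = 0
LF_Task 1 = min(LS_Task 3=14, LS_Task 4=11, LS_Task 5=14) = 11; LS_Task 1 = 11−6 = 5
Slack_Task 4 = LS_Task 4 − ES_Task 4 = 11 − 6 = 5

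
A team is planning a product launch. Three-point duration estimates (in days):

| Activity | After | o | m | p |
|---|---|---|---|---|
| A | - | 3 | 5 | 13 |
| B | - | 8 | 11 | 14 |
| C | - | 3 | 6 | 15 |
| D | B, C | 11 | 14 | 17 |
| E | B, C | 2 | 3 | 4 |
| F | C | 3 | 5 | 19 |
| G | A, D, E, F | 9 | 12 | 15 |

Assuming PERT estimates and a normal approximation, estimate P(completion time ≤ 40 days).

0.958

te_A = (3 + 4·5 + 13)/6 = 36/6 = 6; σ²_A = ((13−3)/6)² = 2.778
te_B = (8 + 4·11 + 14)/6 = 66/6 = 11; σ²_B = ((14−8)/6)² = 1.000
te_C = (3 + 4·6 + 15)/6 = 42/6 = 7; σ²_C = ((15−3)/6)² = 4.000
te_D = (11 + 4·14 + 17)/6 = 84/6 = 14; σ²_D = ((17−11)/6)² = 1.000
te_E = (2 + 4·3 + 4)/6 = 18/6 = 3; σ²_E = ((4−2)/6)² = 0.111
te_F = (3 + 4·5 + 19)/6 = 42/6 = 7; σ²_F = ((19−3)/6)² = 7.111
te_G = (9 + 4·12 + 15)/6 = 72/6 = 12; σ²_G = ((15−9)/6)² = 1.000

Forward pass:
ES_A = 0; EF_A = 6
ES_B = 0; EF_B = 11
ES_C = 0; EF_C = 7
ES_D = max(EF_B=11, EF_C=7) = 11; EF_D = 11+14 = 25
ES_E = max(EF_B=11, EF_C=7) = 11; EF_E = 11+3 = 14
ES_F = 7; EF_F = 7+7 = 14
ES_G = max(EF_A=6, EF_D=25, EF_E=14, EF_F=14) = 25; EF_G = 25+12 = 37
Expected project duration μ = 37 days. Critical path: B → D → G.

Variance along critical path = 1.000 + 1.000 + 1.000 = 3.000; σ = √3.000 = 1.732 days.
Z = (40 − 37) / 1.732 = 1.732
P(T ≤ 40) = Φ(1.732) ≈ 0.958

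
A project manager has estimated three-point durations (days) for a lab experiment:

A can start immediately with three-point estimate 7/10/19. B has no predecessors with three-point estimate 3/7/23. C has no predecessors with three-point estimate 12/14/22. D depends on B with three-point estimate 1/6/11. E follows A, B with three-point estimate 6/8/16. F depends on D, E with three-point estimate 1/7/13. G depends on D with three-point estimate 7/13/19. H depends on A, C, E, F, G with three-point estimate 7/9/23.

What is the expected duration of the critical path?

te_A = (7 + 4·10 + 19)/6 = 66/6 = 11
te_B = (3 + 4·7 + 23)/6 = 54/6 = 9
te_C = (12 + 4·14 + 22)/6 = 90/6 = 15
te_D = (1 + 4·6 + 11)/6 = 36/6 = 6
te_E = (6 + 4·8 + 16)/6 = 54/6 = 9
te_F = (1 + 4·7 + 13)/6 = 42/6 = 7
te_G = (7 + 4·13 + 19)/6 = 78/6 = 13
te_H = (7 + 4·9 + 23)/6 = 66/6 = 11

Forward pass:
ES_A = 0; EF_A = 11
ES_B = 0; EF_B = 9
ES_C = 0; EF_C = 15
ES_D = 9; EF_D = 9+6 = 15
ES_E = max(EF_A=11, EF_B=9) = 11; EF_E = 11+9 = 20
ES_F = max(EF_D=15, EF_E=20) = 20; EF_F = 20+7 = 27
ES_G = 15; EF_G = 15+13 = 28
ES_H = max(EF_A=11, EF_C=15, EF_E=20, EF_F=27, EF_G=28) = 28; EF_H = 28+11 = 39
Expected project duration μ = 39 days. Critical path: B → D → G → H.

39 days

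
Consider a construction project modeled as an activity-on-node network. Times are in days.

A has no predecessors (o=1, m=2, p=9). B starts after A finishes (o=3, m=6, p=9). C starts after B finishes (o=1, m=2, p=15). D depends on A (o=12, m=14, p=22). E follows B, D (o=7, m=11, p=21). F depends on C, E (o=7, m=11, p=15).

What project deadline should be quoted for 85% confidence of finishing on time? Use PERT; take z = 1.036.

te_A = (1 + 4·2 + 9)/6 = 18/6 = 3; σ²_A = ((9−1)/6)² = 1.778
te_B = (3 + 4·6 + 9)/6 = 36/6 = 6; σ²_B = ((9−3)/6)² = 1.000
te_C = (1 + 4·2 + 15)/6 = 24/6 = 4; σ²_C = ((15−1)/6)² = 5.444
te_D = (12 + 4·14 + 22)/6 = 90/6 = 15; σ²_D = ((22−12)/6)² = 2.778
te_E = (7 + 4·11 + 21)/6 = 72/6 = 12; σ²_E = ((21−7)/6)² = 5.444
te_F = (7 + 4·11 + 15)/6 = 66/6 = 11; σ²_F = ((15−7)/6)² = 1.778

Forward pass:
ES_A = 0; EF_A = 3
ES_B = 3; EF_B = 3+6 = 9
ES_C = 9; EF_C = 9+4 = 13
ES_D = 3; EF_D = 3+15 = 18
ES_E = max(EF_B=9, EF_D=18) = 18; EF_E = 18+12 = 30
ES_F = max(EF_C=13, EF_E=30) = 30; EF_F = 30+11 = 41
Expected project duration μ = 41 days. Critical path: A → D → E → F.

Variance along critical path = 1.778 + 2.778 + 5.444 + 1.778 = 11.778; σ = 3.432 days.
D = μ + z·σ = 41 + 1.036·3.432 = 44.6 days

44.6 days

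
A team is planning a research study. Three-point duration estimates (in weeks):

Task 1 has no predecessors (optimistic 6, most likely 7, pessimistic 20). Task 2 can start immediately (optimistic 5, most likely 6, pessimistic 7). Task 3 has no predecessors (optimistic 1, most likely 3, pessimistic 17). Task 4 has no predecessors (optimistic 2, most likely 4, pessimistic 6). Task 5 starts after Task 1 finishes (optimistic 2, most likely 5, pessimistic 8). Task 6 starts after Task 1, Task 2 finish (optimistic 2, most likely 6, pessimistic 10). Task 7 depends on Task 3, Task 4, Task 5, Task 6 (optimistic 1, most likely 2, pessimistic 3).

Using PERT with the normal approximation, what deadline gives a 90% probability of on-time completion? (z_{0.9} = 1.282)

te_Task 1 = (6 + 4·7 + 20)/6 = 54/6 = 9; σ²_Task 1 = ((20−6)/6)² = 5.444
te_Task 2 = (5 + 4·6 + 7)/6 = 36/6 = 6; σ²_Task 2 = ((7−5)/6)² = 0.111
te_Task 3 = (1 + 4·3 + 17)/6 = 30/6 = 5; σ²_Task 3 = ((17−1)/6)² = 7.111
te_Task 4 = (2 + 4·4 + 6)/6 = 24/6 = 4; σ²_Task 4 = ((6−2)/6)² = 0.444
te_Task 5 = (2 + 4·5 + 8)/6 = 30/6 = 5; σ²_Task 5 = ((8−2)/6)² = 1.000
te_Task 6 = (2 + 4·6 + 10)/6 = 36/6 = 6; σ²_Task 6 = ((10−2)/6)² = 1.778
te_Task 7 = (1 + 4·2 + 3)/6 = 12/6 = 2; σ²_Task 7 = ((3−1)/6)² = 0.111

Forward pass:
ES_Task 1 = 0; EF_Task 1 = 9
ES_Task 2 = 0; EF_Task 2 = 6
ES_Task 3 = 0; EF_Task 3 = 5
ES_Task 4 = 0; EF_Task 4 = 4
ES_Task 5 = 9; EF_Task 5 = 9+5 = 14
ES_Task 6 = max(EF_Task 1=9, EF_Task 2=6) = 9; EF_Task 6 = 9+6 = 15
ES_Task 7 = max(EF_Task 3=5, EF_Task 4=4, EF_Task 5=14, EF_Task 6=15) = 15; EF_Task 7 = 15+2 = 17
Expected project duration μ = 17 weeks. Critical path: Task 1 → Task 6 → Task 7.

Variance along critical path = 5.444 + 1.778 + 0.111 = 7.333; σ = 2.708 weeks.
D = μ + z·σ = 17 + 1.282·2.708 = 20.5 weeks

20.5 weeks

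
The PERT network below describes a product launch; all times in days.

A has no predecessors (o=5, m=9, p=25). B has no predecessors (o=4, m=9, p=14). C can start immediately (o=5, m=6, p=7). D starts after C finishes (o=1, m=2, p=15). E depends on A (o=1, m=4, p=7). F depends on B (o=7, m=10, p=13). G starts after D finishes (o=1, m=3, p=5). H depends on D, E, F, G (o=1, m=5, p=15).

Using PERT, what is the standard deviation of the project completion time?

te_A = (5 + 4·9 + 25)/6 = 66/6 = 11; σ²_A = ((25−5)/6)² = 11.111
te_B = (4 + 4·9 + 14)/6 = 54/6 = 9; σ²_B = ((14−4)/6)² = 2.778
te_C = (5 + 4·6 + 7)/6 = 36/6 = 6; σ²_C = ((7−5)/6)² = 0.111
te_D = (1 + 4·2 + 15)/6 = 24/6 = 4; σ²_D = ((15−1)/6)² = 5.444
te_E = (1 + 4·4 + 7)/6 = 24/6 = 4; σ²_E = ((7−1)/6)² = 1.000
te_F = (7 + 4·10 + 13)/6 = 60/6 = 10; σ²_F = ((13−7)/6)² = 1.000
te_G = (1 + 4·3 + 5)/6 = 18/6 = 3; σ²_G = ((5−1)/6)² = 0.444
te_H = (1 + 4·5 + 15)/6 = 36/6 = 6; σ²_H = ((15−1)/6)² = 5.444

Forward pass:
ES_A = 0; EF_A = 11
ES_B = 0; EF_B = 9
ES_C = 0; EF_C = 6
ES_D = 6; EF_D = 6+4 = 10
ES_E = 11; EF_E = 11+4 = 15
ES_F = 9; EF_F = 9+10 = 19
ES_G = 10; EF_G = 10+3 = 13
ES_H = max(EF_D=10, EF_E=15, EF_F=19, EF_G=13) = 19; EF_H = 19+6 = 25
Expected project duration μ = 25 days. Critical path: B → F → H.

Variance along critical path = 2.778 + 1.000 + 5.444 = 9.222
σ = √9.222 = 3.037 days

3.04 days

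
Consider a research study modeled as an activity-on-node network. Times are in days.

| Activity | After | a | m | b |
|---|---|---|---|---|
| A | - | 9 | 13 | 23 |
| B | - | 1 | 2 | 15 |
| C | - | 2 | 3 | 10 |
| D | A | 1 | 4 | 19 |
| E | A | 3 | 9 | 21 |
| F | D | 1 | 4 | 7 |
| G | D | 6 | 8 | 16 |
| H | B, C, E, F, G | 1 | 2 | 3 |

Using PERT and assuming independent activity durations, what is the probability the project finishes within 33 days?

te_A = (9 + 4·13 + 23)/6 = 84/6 = 14; σ²_A = ((23−9)/6)² = 5.444
te_B = (1 + 4·2 + 15)/6 = 24/6 = 4; σ²_B = ((15−1)/6)² = 5.444
te_C = (2 + 4·3 + 10)/6 = 24/6 = 4; σ²_C = ((10−2)/6)² = 1.778
te_D = (1 + 4·4 + 19)/6 = 36/6 = 6; σ²_D = ((19−1)/6)² = 9.000
te_E = (3 + 4·9 + 21)/6 = 60/6 = 10; σ²_E = ((21−3)/6)² = 9.000
te_F = (1 + 4·4 + 7)/6 = 24/6 = 4; σ²_F = ((7−1)/6)² = 1.000
te_G = (6 + 4·8 + 16)/6 = 54/6 = 9; σ²_G = ((16−6)/6)² = 2.778
te_H = (1 + 4·2 + 3)/6 = 12/6 = 2; σ²_H = ((3−1)/6)² = 0.111

Forward pass:
ES_A = 0; EF_A = 14
ES_B = 0; EF_B = 4
ES_C = 0; EF_C = 4
ES_D = 14; EF_D = 14+6 = 20
ES_E = 14; EF_E = 14+10 = 24
ES_F = 20; EF_F = 20+4 = 24
ES_G = 20; EF_G = 20+9 = 29
ES_H = max(EF_B=4, EF_C=4, EF_E=24, EF_F=24, EF_G=29) = 29; EF_H = 29+2 = 31
Expected project duration μ = 31 days. Critical path: A → D → G → H.

Variance along critical path = 5.444 + 9.000 + 2.778 + 0.111 = 17.333; σ = √17.333 = 4.163 days.
Z = (33 − 31) / 4.163 = 0.480
P(T ≤ 33) = Φ(0.480) ≈ 0.685

0.685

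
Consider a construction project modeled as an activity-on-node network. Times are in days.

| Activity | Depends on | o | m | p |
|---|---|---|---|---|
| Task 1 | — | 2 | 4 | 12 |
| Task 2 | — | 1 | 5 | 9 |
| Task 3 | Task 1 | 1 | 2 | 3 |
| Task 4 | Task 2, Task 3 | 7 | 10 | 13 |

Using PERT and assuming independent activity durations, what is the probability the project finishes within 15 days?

0.155

te_Task 1 = (2 + 4·4 + 12)/6 = 30/6 = 5; σ²_Task 1 = ((12−2)/6)² = 2.778
te_Task 2 = (1 + 4·5 + 9)/6 = 30/6 = 5; σ²_Task 2 = ((9−1)/6)² = 1.778
te_Task 3 = (1 + 4·2 + 3)/6 = 12/6 = 2; σ²_Task 3 = ((3−1)/6)² = 0.111
te_Task 4 = (7 + 4·10 + 13)/6 = 60/6 = 10; σ²_Task 4 = ((13−7)/6)² = 1.000

Forward pass:
ES_Task 1 = 0; EF_Task 1 = 5
ES_Task 2 = 0; EF_Task 2 = 5
ES_Task 3 = 5; EF_Task 3 = 5+2 = 7
ES_Task 4 = max(EF_Task 2=5, EF_Task 3=7) = 7; EF_Task 4 = 7+10 = 17
Expected project duration μ = 17 days. Critical path: Task 1 → Task 3 → Task 4.

Variance along critical path = 2.778 + 0.111 + 1.000 = 3.889; σ = √3.889 = 1.972 days.
Z = (15 − 17) / 1.972 = -1.014
P(T ≤ 15) = Φ(-1.014) ≈ 0.155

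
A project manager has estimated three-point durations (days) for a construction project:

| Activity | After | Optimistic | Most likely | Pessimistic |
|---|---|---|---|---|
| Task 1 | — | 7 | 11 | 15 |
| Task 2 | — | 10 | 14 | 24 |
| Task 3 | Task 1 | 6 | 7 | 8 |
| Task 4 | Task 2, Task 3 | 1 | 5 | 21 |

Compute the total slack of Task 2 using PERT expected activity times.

3 days

te_Task 1 = (7 + 4·11 + 15)/6 = 66/6 = 11
te_Task 2 = (10 + 4·14 + 24)/6 = 90/6 = 15
te_Task 3 = (6 + 4·7 + 8)/6 = 42/6 = 7
te_Task 4 = (1 + 4·5 + 21)/6 = 42/6 = 7

Forward pass:
ES_Task 1 = 0; EF_Task 1 = 11
ES_Task 2 = 0; EF_Task 2 = 15
ES_Task 3 = 11; EF_Task 3 = 11+7 = 18
ES_Task 4 = max(EF_Task 2=15, EF_Task 3=18) = 18; EF_Task 4 = 18+7 = 25
Expected project duration μ = 25 days. Critical path: Task 1 → Task 3 → Task 4.

Backward pass:
LF_Task 4 = 25; LS_Task 4 = 25−7 = 18
LF_Task 3 = LS_Task 4 = 18; LS_Task 3 = 18−7 = 11
LF_Task 2 = LS_Task 4 = 18; LS_Task 2 = 18−15 = 3
LF_Task 1 = LS_Task 3 = 11; LS_Task 1 = 11−11 = 0
Slack_Task 2 = LS_Task 2 − ES_Task 2 = 3 − 0 = 3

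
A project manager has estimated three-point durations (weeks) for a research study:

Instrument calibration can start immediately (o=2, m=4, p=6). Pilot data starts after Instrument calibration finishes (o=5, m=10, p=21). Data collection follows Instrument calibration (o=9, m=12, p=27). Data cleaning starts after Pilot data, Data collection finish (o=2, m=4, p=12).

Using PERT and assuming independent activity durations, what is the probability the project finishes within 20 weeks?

te_Instrument calibration = (2 + 4·4 + 6)/6 = 24/6 = 4; σ²_Instrument calibration = ((6−2)/6)² = 0.444
te_Pilot data = (5 + 4·10 + 21)/6 = 66/6 = 11; σ²_Pilot data = ((21−5)/6)² = 7.111
te_Data collection = (9 + 4·12 + 27)/6 = 84/6 = 14; σ²_Data collection = ((27−9)/6)² = 9.000
te_Data cleaning = (2 + 4·4 + 12)/6 = 30/6 = 5; σ²_Data cleaning = ((12−2)/6)² = 2.778

Forward pass:
ES_Instrument calibration = 0; EF_Instrument calibration = 4
ES_Pilot data = 4; EF_Pilot data = 4+11 = 15
ES_Data collection = 4; EF_Data collection = 4+14 = 18
ES_Data cleaning = max(EF_Pilot data=15, EF_Data collection=18) = 18; EF_Data cleaning = 18+5 = 23
Expected project duration μ = 23 weeks. Critical path: Instrument calibration → Data collection → Data cleaning.

Variance along critical path = 0.444 + 9.000 + 2.778 = 12.222; σ = √12.222 = 3.496 weeks.
Z = (20 − 23) / 3.496 = -0.858
P(T ≤ 20) = Φ(-0.858) ≈ 0.195

0.195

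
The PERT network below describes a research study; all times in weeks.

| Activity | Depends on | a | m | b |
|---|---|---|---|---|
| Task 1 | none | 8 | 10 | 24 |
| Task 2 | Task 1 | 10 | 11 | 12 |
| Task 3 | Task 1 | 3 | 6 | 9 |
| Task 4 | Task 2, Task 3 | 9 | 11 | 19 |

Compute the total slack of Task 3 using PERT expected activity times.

5 weeks

te_Task 1 = (8 + 4·10 + 24)/6 = 72/6 = 12
te_Task 2 = (10 + 4·11 + 12)/6 = 66/6 = 11
te_Task 3 = (3 + 4·6 + 9)/6 = 36/6 = 6
te_Task 4 = (9 + 4·11 + 19)/6 = 72/6 = 12

Forward pass:
ES_Task 1 = 0; EF_Task 1 = 12
ES_Task 2 = 12; EF_Task 2 = 12+11 = 23
ES_Task 3 = 12; EF_Task 3 = 12+6 = 18
ES_Task 4 = max(EF_Task 2=23, EF_Task 3=18) = 23; EF_Task 4 = 23+12 = 35
Expected project duration μ = 35 weeks. Critical path: Task 1 → Task 2 → Task 4.

Backward pass:
LF_Task 4 = 35; LS_Task 4 = 35−12 = 23
LF_Task 3 = LS_Task 4 = 23; LS_Task 3 = 23−6 = 17
LF_Task 2 = LS_Task 4 = 23; LS_Task 2 = 23−11 = 12
LF_Task 1 = min(LS_Task 2=12, LS_Task 3=17) = 12; LS_Task 1 = 12−12 = 0
Slack_Task 3 = LS_Task 3 − ES_Task 3 = 17 − 12 = 5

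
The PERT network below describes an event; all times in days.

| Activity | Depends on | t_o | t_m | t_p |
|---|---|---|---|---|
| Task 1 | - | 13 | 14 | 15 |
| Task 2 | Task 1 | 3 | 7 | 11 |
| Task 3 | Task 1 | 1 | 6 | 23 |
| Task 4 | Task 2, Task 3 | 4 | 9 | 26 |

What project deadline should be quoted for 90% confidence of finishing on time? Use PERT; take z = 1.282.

te_Task 1 = (13 + 4·14 + 15)/6 = 84/6 = 14; σ²_Task 1 = ((15−13)/6)² = 0.111
te_Task 2 = (3 + 4·7 + 11)/6 = 42/6 = 7; σ²_Task 2 = ((11−3)/6)² = 1.778
te_Task 3 = (1 + 4·6 + 23)/6 = 48/6 = 8; σ²_Task 3 = ((23−1)/6)² = 13.444
te_Task 4 = (4 + 4·9 + 26)/6 = 66/6 = 11; σ²_Task 4 = ((26−4)/6)² = 13.444

Forward pass:
ES_Task 1 = 0; EF_Task 1 = 14
ES_Task 2 = 14; EF_Task 2 = 14+7 = 21
ES_Task 3 = 14; EF_Task 3 = 14+8 = 22
ES_Task 4 = max(EF_Task 2=21, EF_Task 3=22) = 22; EF_Task 4 = 22+11 = 33
Expected project duration μ = 33 days. Critical path: Task 1 → Task 3 → Task 4.

Variance along critical path = 0.111 + 13.444 + 13.444 = 27.000; σ = 5.196 days.
D = μ + z·σ = 33 + 1.282·5.196 = 39.7 days

39.7 days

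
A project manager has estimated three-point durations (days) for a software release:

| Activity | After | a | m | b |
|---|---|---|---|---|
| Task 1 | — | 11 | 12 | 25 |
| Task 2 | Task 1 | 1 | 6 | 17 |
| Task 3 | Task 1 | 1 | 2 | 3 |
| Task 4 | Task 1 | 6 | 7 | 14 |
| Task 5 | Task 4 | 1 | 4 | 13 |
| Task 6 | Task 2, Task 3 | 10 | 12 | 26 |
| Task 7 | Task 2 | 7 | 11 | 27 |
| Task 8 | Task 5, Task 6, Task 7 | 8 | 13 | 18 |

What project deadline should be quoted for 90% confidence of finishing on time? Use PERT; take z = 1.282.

te_Task 1 = (11 + 4·12 + 25)/6 = 84/6 = 14; σ²_Task 1 = ((25−11)/6)² = 5.444
te_Task 2 = (1 + 4·6 + 17)/6 = 42/6 = 7; σ²_Task 2 = ((17−1)/6)² = 7.111
te_Task 3 = (1 + 4·2 + 3)/6 = 12/6 = 2; σ²_Task 3 = ((3−1)/6)² = 0.111
te_Task 4 = (6 + 4·7 + 14)/6 = 48/6 = 8; σ²_Task 4 = ((14−6)/6)² = 1.778
te_Task 5 = (1 + 4·4 + 13)/6 = 30/6 = 5; σ²_Task 5 = ((13−1)/6)² = 4.000
te_Task 6 = (10 + 4·12 + 26)/6 = 84/6 = 14; σ²_Task 6 = ((26−10)/6)² = 7.111
te_Task 7 = (7 + 4·11 + 27)/6 = 78/6 = 13; σ²_Task 7 = ((27−7)/6)² = 11.111
te_Task 8 = (8 + 4·13 + 18)/6 = 78/6 = 13; σ²_Task 8 = ((18−8)/6)² = 2.778

Forward pass:
ES_Task 1 = 0; EF_Task 1 = 14
ES_Task 2 = 14; EF_Task 2 = 14+7 = 21
ES_Task 3 = 14; EF_Task 3 = 14+2 = 16
ES_Task 4 = 14; EF_Task 4 = 14+8 = 22
ES_Task 5 = 22; EF_Task 5 = 22+5 = 27
ES_Task 6 = max(EF_Task 2=21, EF_Task 3=16) = 21; EF_Task 6 = 21+14 = 35
ES_Task 7 = 21; EF_Task 7 = 21+13 = 34
ES_Task 8 = max(EF_Task 5=27, EF_Task 6=35, EF_Task 7=34) = 35; EF_Task 8 = 35+13 = 48
Expected project duration μ = 48 days. Critical path: Task 1 → Task 2 → Task 6 → Task 8.

Variance along critical path = 5.444 + 7.111 + 7.111 + 2.778 = 22.444; σ = 4.738 days.
D = μ + z·σ = 48 + 1.282·4.738 = 54.1 days

54.1 days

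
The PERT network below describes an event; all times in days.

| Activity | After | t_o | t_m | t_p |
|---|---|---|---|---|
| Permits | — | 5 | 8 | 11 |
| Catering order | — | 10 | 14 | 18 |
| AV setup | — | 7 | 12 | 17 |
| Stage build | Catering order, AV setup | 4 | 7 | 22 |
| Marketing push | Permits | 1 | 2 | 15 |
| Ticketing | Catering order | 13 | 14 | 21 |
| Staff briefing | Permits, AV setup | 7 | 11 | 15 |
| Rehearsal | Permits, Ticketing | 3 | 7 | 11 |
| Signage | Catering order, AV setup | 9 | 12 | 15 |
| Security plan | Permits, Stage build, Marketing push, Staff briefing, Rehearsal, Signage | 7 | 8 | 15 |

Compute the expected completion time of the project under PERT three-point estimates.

45 days

te_Permits = (5 + 4·8 + 11)/6 = 48/6 = 8
te_Catering order = (10 + 4·14 + 18)/6 = 84/6 = 14
te_AV setup = (7 + 4·12 + 17)/6 = 72/6 = 12
te_Stage build = (4 + 4·7 + 22)/6 = 54/6 = 9
te_Marketing push = (1 + 4·2 + 15)/6 = 24/6 = 4
te_Ticketing = (13 + 4·14 + 21)/6 = 90/6 = 15
te_Staff briefing = (7 + 4·11 + 15)/6 = 66/6 = 11
te_Rehearsal = (3 + 4·7 + 11)/6 = 42/6 = 7
te_Signage = (9 + 4·12 + 15)/6 = 72/6 = 12
te_Security plan = (7 + 4·8 + 15)/6 = 54/6 = 9

Forward pass:
ES_Permits = 0; EF_Permits = 8
ES_Catering order = 0; EF_Catering order = 14
ES_AV setup = 0; EF_AV setup = 12
ES_Stage build = max(EF_Catering order=14, EF_AV setup=12) = 14; EF_Stage build = 14+9 = 23
ES_Marketing push = 8; EF_Marketing push = 8+4 = 12
ES_Ticketing = 14; EF_Ticketing = 14+15 = 29
ES_Staff briefing = max(EF_Permits=8, EF_AV setup=12) = 12; EF_Staff briefing = 12+11 = 23
ES_Rehearsal = max(EF_Permits=8, EF_Ticketing=29) = 29; EF_Rehearsal = 29+7 = 36
ES_Signage = max(EF_Catering order=14, EF_AV setup=12) = 14; EF_Signage = 14+12 = 26
ES_Security plan = max(EF_Permits=8, EF_Stage build=23, EF_Marketing push=12, EF_Staff briefing=23, EF_Rehearsal=36, EF_Signage=26) = 36; EF_Security plan = 36+9 = 45
Expected project duration μ = 45 days. Critical path: Catering order → Ticketing → Rehearsal → Security plan.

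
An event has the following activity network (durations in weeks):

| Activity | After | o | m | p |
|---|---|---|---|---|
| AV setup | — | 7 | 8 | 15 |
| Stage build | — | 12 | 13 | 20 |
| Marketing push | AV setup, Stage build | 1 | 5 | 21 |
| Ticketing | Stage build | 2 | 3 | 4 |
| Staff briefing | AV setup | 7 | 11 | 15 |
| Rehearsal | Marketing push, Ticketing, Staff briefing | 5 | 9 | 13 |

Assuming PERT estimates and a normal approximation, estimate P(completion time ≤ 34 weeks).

0.852

te_AV setup = (7 + 4·8 + 15)/6 = 54/6 = 9; σ²_AV setup = ((15−7)/6)² = 1.778
te_Stage build = (12 + 4·13 + 20)/6 = 84/6 = 14; σ²_Stage build = ((20−12)/6)² = 1.778
te_Marketing push = (1 + 4·5 + 21)/6 = 42/6 = 7; σ²_Marketing push = ((21−1)/6)² = 11.111
te_Ticketing = (2 + 4·3 + 4)/6 = 18/6 = 3; σ²_Ticketing = ((4−2)/6)² = 0.111
te_Staff briefing = (7 + 4·11 + 15)/6 = 66/6 = 11; σ²_Staff briefing = ((15−7)/6)² = 1.778
te_Rehearsal = (5 + 4·9 + 13)/6 = 54/6 = 9; σ²_Rehearsal = ((13−5)/6)² = 1.778

Forward pass:
ES_AV setup = 0; EF_AV setup = 9
ES_Stage build = 0; EF_Stage build = 14
ES_Marketing push = max(EF_AV setup=9, EF_Stage build=14) = 14; EF_Marketing push = 14+7 = 21
ES_Ticketing = 14; EF_Ticketing = 14+3 = 17
ES_Staff briefing = 9; EF_Staff briefing = 9+11 = 20
ES_Rehearsal = max(EF_Marketing push=21, EF_Ticketing=17, EF_Staff briefing=20) = 21; EF_Rehearsal = 21+9 = 30
Expected project duration μ = 30 weeks. Critical path: Stage build → Marketing push → Rehearsal.

Variance along critical path = 1.778 + 11.111 + 1.778 = 14.667; σ = √14.667 = 3.830 weeks.
Z = (34 − 30) / 3.830 = 1.044
P(T ≤ 34) = Φ(1.044) ≈ 0.852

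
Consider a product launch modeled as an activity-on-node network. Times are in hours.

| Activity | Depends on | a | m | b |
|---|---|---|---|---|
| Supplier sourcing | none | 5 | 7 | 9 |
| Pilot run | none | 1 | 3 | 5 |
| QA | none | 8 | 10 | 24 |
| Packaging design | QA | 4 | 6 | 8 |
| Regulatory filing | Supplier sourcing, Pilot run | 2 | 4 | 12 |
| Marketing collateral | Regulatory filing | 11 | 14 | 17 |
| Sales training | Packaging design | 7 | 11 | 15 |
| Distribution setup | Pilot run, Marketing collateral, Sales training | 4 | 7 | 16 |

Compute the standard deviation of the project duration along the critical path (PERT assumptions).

te_Supplier sourcing = (5 + 4·7 + 9)/6 = 42/6 = 7; σ²_Supplier sourcing = ((9−5)/6)² = 0.444
te_Pilot run = (1 + 4·3 + 5)/6 = 18/6 = 3; σ²_Pilot run = ((5−1)/6)² = 0.444
te_QA = (8 + 4·10 + 24)/6 = 72/6 = 12; σ²_QA = ((24−8)/6)² = 7.111
te_Packaging design = (4 + 4·6 + 8)/6 = 36/6 = 6; σ²_Packaging design = ((8−4)/6)² = 0.444
te_Regulatory filing = (2 + 4·4 + 12)/6 = 30/6 = 5; σ²_Regulatory filing = ((12−2)/6)² = 2.778
te_Marketing collateral = (11 + 4·14 + 17)/6 = 84/6 = 14; σ²_Marketing collateral = ((17−11)/6)² = 1.000
te_Sales training = (7 + 4·11 + 15)/6 = 66/6 = 11; σ²_Sales training = ((15−7)/6)² = 1.778
te_Distribution setup = (4 + 4·7 + 16)/6 = 48/6 = 8; σ²_Distribution setup = ((16−4)/6)² = 4.000

Forward pass:
ES_Supplier sourcing = 0; EF_Supplier sourcing = 7
ES_Pilot run = 0; EF_Pilot run = 3
ES_QA = 0; EF_QA = 12
ES_Packaging design = 12; EF_Packaging design = 12+6 = 18
ES_Regulatory filing = max(EF_Supplier sourcing=7, EF_Pilot run=3) = 7; EF_Regulatory filing = 7+5 = 12
ES_Marketing collateral = 12; EF_Marketing collateral = 12+14 = 26
ES_Sales training = 18; EF_Sales training = 18+11 = 29
ES_Distribution setup = max(EF_Pilot run=3, EF_Marketing collateral=26, EF_Sales training=29) = 29; EF_Distribution setup = 29+8 = 37
Expected project duration μ = 37 hours. Critical path: QA → Packaging design → Sales training → Distribution setup.

Variance along critical path = 7.111 + 0.444 + 1.778 + 4.000 = 13.333
σ = √13.333 = 3.651 hours

3.65 hours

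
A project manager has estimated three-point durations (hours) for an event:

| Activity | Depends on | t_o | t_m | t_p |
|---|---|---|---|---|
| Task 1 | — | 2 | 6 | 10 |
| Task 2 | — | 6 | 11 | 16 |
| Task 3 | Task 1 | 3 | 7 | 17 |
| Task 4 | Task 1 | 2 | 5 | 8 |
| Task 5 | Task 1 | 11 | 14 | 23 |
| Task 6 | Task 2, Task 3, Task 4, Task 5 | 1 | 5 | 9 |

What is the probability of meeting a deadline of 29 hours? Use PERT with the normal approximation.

te_Task 1 = (2 + 4·6 + 10)/6 = 36/6 = 6; σ²_Task 1 = ((10−2)/6)² = 1.778
te_Task 2 = (6 + 4·11 + 16)/6 = 66/6 = 11; σ²_Task 2 = ((16−6)/6)² = 2.778
te_Task 3 = (3 + 4·7 + 17)/6 = 48/6 = 8; σ²_Task 3 = ((17−3)/6)² = 5.444
te_Task 4 = (2 + 4·5 + 8)/6 = 30/6 = 5; σ²_Task 4 = ((8−2)/6)² = 1.000
te_Task 5 = (11 + 4·14 + 23)/6 = 90/6 = 15; σ²_Task 5 = ((23−11)/6)² = 4.000
te_Task 6 = (1 + 4·5 + 9)/6 = 30/6 = 5; σ²_Task 6 = ((9−1)/6)² = 1.778

Forward pass:
ES_Task 1 = 0; EF_Task 1 = 6
ES_Task 2 = 0; EF_Task 2 = 11
ES_Task 3 = 6; EF_Task 3 = 6+8 = 14
ES_Task 4 = 6; EF_Task 4 = 6+5 = 11
ES_Task 5 = 6; EF_Task 5 = 6+15 = 21
ES_Task 6 = max(EF_Task 2=11, EF_Task 3=14, EF_Task 4=11, EF_Task 5=21) = 21; EF_Task 6 = 21+5 = 26
Expected project duration μ = 26 hours. Critical path: Task 1 → Task 5 → Task 6.

Variance along critical path = 1.778 + 4.000 + 1.778 = 7.556; σ = √7.556 = 2.749 hours.
Z = (29 − 26) / 2.749 = 1.091
P(T ≤ 29) = Φ(1.091) ≈ 0.862

0.862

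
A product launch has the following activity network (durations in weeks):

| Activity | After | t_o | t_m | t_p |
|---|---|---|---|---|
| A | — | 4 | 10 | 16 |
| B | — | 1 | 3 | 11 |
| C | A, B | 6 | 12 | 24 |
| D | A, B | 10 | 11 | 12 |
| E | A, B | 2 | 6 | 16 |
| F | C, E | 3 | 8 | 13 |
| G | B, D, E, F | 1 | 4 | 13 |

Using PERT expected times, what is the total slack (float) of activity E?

6 weeks

te_A = (4 + 4·10 + 16)/6 = 60/6 = 10
te_B = (1 + 4·3 + 11)/6 = 24/6 = 4
te_C = (6 + 4·12 + 24)/6 = 78/6 = 13
te_D = (10 + 4·11 + 12)/6 = 66/6 = 11
te_E = (2 + 4·6 + 16)/6 = 42/6 = 7
te_F = (3 + 4·8 + 13)/6 = 48/6 = 8
te_G = (1 + 4·4 + 13)/6 = 30/6 = 5

Forward pass:
ES_A = 0; EF_A = 10
ES_B = 0; EF_B = 4
ES_C = max(EF_A=10, EF_B=4) = 10; EF_C = 10+13 = 23
ES_D = max(EF_A=10, EF_B=4) = 10; EF_D = 10+11 = 21
ES_E = max(EF_A=10, EF_B=4) = 10; EF_E = 10+7 = 17
ES_F = max(EF_C=23, EF_E=17) = 23; EF_F = 23+8 = 31
ES_G = max(EF_B=4, EF_D=21, EF_E=17, EF_F=31) = 31; EF_G = 31+5 = 36
Expected project duration μ = 36 weeks. Critical path: A → C → F → G.

Backward pass:
LF_G = 36; LS_G = 36−5 = 31
LF_F = LS_G = 31; LS_F = 31−8 = 23
LF_E = min(LS_F=23, LS_G=31) = 23; LS_E = 23−7 = 16
LF_D = LS_G = 31; LS_D = 31−11 = 20
LF_C = LS_F = 23; LS_C = 23−13 = 10
LF_B = min(LS_C=10, LS_D=20, LS_E=16, LS_G=31) = 10; LS_B = 10−4 = 6
LF_A = min(LS_C=10, LS_D=20, LS_E=16) = 10; LS_A = 10−10 = 0
Slack_E = LS_E − ES_E = 16 − 10 = 6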